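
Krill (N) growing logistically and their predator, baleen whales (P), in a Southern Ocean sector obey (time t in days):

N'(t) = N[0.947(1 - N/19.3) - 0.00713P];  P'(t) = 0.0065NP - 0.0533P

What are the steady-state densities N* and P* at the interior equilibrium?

From dP/dt = 0 with P > 0: 0.0065N* = 0.0533, so N* = 8.2.
Substitute into dN/dt = 0: 0.947(1 - 8.2/19.3) = 0.00713P*.
The bracket is 0.575, giving P* = 0.545/0.00713 = 76.4.

N* ≈ 8.2, P* ≈ 76.4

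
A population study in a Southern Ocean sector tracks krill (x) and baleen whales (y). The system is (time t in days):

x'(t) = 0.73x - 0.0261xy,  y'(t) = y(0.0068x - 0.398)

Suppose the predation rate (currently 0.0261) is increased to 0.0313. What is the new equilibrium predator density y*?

y* ≈ 23.3

At the interior fixed point, setting dx/dt = 0 with x > 0 fixes y* = (prey growth rate)/(xy coefficient) — independent of the other coefficients.
With the change, y* = 0.73/0.0313 = 23.3; it falls from 28.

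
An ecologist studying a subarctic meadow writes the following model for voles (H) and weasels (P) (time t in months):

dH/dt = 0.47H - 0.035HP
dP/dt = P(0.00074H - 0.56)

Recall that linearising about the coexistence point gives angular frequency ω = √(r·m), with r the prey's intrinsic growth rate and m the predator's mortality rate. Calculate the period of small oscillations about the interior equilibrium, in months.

Here r = 0.47 and m = 0.56, so r·m = 0.263.
ω = √0.263 = 0.513 per month, hence T = 2π/ω ≈ 12.2 months.

T ≈ 12.2 months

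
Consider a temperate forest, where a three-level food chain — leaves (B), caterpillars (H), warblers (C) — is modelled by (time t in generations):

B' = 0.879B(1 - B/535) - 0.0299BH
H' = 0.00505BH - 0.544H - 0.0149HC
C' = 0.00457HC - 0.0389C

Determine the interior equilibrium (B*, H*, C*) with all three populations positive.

B* ≈ 380, H* ≈ 8.51, C* ≈ 92.3

From dC/dt = 0: 0.00457H* = 0.0389, so H* = 8.51.
From dB/dt = 0: 0.879(1 - B*/535) = 0.0299·8.51, giving B* = 535·(1 - 0.29) = 380.
From dH/dt = 0: 0.00505·380 - 0.544 = 0.0149C*, so C* = 1.38/0.0149 = 92.3.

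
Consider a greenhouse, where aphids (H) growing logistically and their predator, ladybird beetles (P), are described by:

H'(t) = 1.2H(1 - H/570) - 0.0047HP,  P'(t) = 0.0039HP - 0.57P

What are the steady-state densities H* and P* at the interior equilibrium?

H* ≈ 146, P* ≈ 190

From dP/dt = 0 with P > 0: 0.0039H* = 0.57, so H* = 146.
Substitute into dH/dt = 0: 1.2(1 - 146/570) = 0.0047P*.
The bracket is 0.744, giving P* = 0.892/0.0047 = 190.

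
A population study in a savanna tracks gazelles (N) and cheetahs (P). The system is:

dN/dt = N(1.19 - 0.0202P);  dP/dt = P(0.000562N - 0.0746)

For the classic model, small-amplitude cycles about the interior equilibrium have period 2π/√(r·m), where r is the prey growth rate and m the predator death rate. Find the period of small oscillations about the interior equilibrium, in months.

T ≈ 21.1 months

Here r = 1.19 and m = 0.0746, so r·m = 0.0888.
ω = √0.0888 = 0.298 per month, hence T = 2π/ω ≈ 21.1 months.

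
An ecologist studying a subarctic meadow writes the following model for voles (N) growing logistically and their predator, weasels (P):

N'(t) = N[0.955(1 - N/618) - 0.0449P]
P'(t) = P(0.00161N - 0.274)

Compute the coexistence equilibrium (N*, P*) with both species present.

From dP/dt = 0 with P > 0: 0.00161N* = 0.274, so N* = 170.
Substitute into dN/dt = 0: 0.955(1 - 170/618) = 0.0449P*.
The bracket is 0.725, giving P* = 0.692/0.0449 = 15.4.

N* ≈ 170, P* ≈ 15.4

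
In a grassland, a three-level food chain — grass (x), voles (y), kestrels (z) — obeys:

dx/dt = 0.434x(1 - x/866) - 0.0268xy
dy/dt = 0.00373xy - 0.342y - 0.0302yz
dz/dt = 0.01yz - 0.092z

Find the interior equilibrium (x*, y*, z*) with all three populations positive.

x* ≈ 374, y* ≈ 9.2, z* ≈ 34.9

From dz/dt = 0: 0.01y* = 0.092, so y* = 9.2.
From dx/dt = 0: 0.434(1 - x*/866) = 0.0268·9.2, giving x* = 866·(1 - 0.568) = 374.
From dy/dt = 0: 0.00373·374 - 0.342 = 0.0302z*, so z* = 1.05/0.0302 = 34.9.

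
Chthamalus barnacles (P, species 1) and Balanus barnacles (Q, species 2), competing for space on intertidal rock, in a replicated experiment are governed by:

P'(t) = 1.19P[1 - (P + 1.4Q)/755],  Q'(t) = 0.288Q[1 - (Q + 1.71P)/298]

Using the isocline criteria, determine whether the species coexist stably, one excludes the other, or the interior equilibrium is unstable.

species 1 excludes species 2

Compare the nullcline intercepts: K1/α12 = 755/1.4 = 539 > K2 = 298; K2/α21 = 298/1.71 = 174 < K1 = 755.
Since the inequalities point opposite ways, species 1 can invade but species 2 cannot.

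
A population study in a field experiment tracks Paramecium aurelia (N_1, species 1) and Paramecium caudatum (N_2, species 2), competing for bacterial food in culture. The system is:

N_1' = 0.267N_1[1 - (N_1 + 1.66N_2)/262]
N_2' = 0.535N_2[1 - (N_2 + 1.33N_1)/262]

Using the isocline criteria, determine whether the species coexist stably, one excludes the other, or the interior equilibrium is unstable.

Compare the nullcline intercepts: K1/α12 = 262/1.66 = 158 < K2 = 262; K2/α21 = 262/1.33 = 197 < K1 = 262.
Since both are reversed, neither can invade when rare; the interior point is a saddle.

unstable coexistence (outcome depends on initial conditions)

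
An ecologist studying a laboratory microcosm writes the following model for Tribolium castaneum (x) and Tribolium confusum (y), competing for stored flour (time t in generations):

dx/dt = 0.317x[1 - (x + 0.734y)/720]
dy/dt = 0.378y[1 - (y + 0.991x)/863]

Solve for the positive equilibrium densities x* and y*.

x* ≈ 318, y* ≈ 548

Setting both brackets to zero gives the nullclines x + 0.734y = 720 and 0.991x + y = 863.
Substituting y = 863 - 0.991x into the first: x(1 - 0.734·0.991) = 720 - 0.734·863.
So x* = 86.6/0.273 = 318, and then y* = 863 - 0.991·318 = 548.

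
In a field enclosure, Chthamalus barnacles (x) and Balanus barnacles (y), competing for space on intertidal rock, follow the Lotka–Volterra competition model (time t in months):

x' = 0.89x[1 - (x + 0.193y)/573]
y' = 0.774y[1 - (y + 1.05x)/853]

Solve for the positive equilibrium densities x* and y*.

Setting both brackets to zero gives the nullclines x + 0.193y = 573 and 1.05x + y = 853.
Substituting y = 853 - 1.05x into the first: x(1 - 0.193·1.05) = 573 - 0.193·853.
So x* = 408/0.797 = 512, and then y* = 853 - 1.05·512 = 315.

x* ≈ 512, y* ≈ 315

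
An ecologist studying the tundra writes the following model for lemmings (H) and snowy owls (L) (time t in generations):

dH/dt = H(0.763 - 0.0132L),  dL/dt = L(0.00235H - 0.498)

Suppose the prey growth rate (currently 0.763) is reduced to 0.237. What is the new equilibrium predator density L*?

L* ≈ 18

At the interior fixed point, setting dH/dt = 0 with H > 0 fixes L* = (prey growth rate)/(HL coefficient) — independent of the other coefficients.
With the change, L* = 0.237/0.0132 = 18; it falls from 57.8.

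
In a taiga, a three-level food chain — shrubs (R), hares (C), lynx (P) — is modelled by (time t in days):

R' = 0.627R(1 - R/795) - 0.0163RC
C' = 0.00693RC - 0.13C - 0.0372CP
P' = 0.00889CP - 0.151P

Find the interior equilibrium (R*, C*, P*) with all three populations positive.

From dP/dt = 0: 0.00889C* = 0.151, so C* = 17.
From dR/dt = 0: 0.627(1 - R*/795) = 0.0163·17, giving R* = 795·(1 - 0.442) = 444.
From dC/dt = 0: 0.00693·444 - 0.13 = 0.0372P*, so P* = 2.95/0.0372 = 79.2.

R* ≈ 444, C* ≈ 17, P* ≈ 79.2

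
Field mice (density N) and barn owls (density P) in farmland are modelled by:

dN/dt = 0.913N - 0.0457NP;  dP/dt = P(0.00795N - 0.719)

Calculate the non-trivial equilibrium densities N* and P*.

Set dP/dt = 0 with P > 0: 0.00795N - 0.719 = 0, so N* = 0.719/0.00795 = 90.4.
Set dN/dt = 0 with N > 0: 0.913 - 0.0457P = 0, so P* = 0.913/0.0457 = 20.

N* ≈ 90.4, P* ≈ 20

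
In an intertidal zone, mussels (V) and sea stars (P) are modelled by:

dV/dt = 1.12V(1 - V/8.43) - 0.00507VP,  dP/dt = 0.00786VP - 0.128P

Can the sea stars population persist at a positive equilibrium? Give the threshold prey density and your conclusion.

The predator equation gives dP/dt > 0 only when V > 0.128/0.00786 = 16.3.
Without the predator, V → K = 8.43. Since 8.43 < 16.3, the predator cannot invade.

Threshold V = 16.3; K < 16.3, so no, the predator goes extinct.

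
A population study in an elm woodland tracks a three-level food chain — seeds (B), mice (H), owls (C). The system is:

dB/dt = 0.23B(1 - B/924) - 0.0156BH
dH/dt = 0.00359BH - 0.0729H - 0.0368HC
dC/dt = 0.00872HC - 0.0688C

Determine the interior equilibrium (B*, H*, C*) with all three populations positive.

B* ≈ 430, H* ≈ 7.89, C* ≈ 39.9

From dC/dt = 0: 0.00872H* = 0.0688, so H* = 7.89.
From dB/dt = 0: 0.23(1 - B*/924) = 0.0156·7.89, giving B* = 924·(1 - 0.535) = 430.
From dH/dt = 0: 0.00359·430 - 0.0729 = 0.0368C*, so C* = 1.47/0.0368 = 39.9.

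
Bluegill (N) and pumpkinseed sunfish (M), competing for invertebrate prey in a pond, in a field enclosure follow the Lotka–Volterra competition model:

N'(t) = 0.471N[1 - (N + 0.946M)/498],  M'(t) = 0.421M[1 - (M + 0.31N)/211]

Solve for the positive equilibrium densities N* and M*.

Setting both brackets to zero gives the nullclines N + 0.946M = 498 and 0.31N + M = 211.
Substituting M = 211 - 0.31N into the first: N(1 - 0.946·0.31) = 498 - 0.946·211.
So N* = 298/0.707 = 422, and then M* = 211 - 0.31·422 = 80.1.

N* ≈ 422, M* ≈ 80.1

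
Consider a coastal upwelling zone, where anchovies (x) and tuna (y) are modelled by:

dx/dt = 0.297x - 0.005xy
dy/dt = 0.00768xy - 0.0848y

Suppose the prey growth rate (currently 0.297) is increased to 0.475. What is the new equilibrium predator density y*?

y* ≈ 95

At the interior fixed point, setting dx/dt = 0 with x > 0 fixes y* = (prey growth rate)/(xy coefficient) — independent of the other coefficients.
With the change, y* = 0.475/0.005 = 95; it rises from 59.4.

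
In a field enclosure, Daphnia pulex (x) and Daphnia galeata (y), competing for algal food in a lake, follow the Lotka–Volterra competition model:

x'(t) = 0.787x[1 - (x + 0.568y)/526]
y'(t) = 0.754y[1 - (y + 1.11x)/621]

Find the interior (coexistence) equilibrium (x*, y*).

Setting both brackets to zero gives the nullclines x + 0.568y = 526 and 1.11x + y = 621.
Substituting y = 621 - 1.11x into the first: x(1 - 0.568·1.11) = 526 - 0.568·621.
So x* = 173/0.37 = 469, and then y* = 621 - 1.11·469 = 101.

x* ≈ 469, y* ≈ 101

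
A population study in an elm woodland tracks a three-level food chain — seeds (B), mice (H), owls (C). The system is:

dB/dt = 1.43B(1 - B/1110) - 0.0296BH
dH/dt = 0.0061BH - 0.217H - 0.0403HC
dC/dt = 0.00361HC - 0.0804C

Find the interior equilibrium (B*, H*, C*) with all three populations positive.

From dC/dt = 0: 0.00361H* = 0.0804, so H* = 22.3.
From dB/dt = 0: 1.43(1 - B*/1110) = 0.0296·22.3, giving B* = 1110·(1 - 0.461) = 598.
From dH/dt = 0: 0.0061·598 - 0.217 = 0.0403C*, so C* = 3.43/0.0403 = 85.2.

B* ≈ 598, H* ≈ 22.3, C* ≈ 85.2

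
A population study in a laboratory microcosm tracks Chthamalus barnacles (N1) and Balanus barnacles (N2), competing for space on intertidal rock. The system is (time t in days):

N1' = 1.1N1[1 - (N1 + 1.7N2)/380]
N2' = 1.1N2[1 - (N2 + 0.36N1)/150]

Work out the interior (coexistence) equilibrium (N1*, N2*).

N1* ≈ 322, N2* ≈ 34

Setting both brackets to zero gives the nullclines N1 + 1.7N2 = 380 and 0.36N1 + N2 = 150.
Substituting N2 = 150 - 0.36N1 into the first: N1(1 - 1.7·0.36) = 380 - 1.7·150.
So N1* = 125/0.388 = 322, and then N2* = 150 - 0.36·322 = 34.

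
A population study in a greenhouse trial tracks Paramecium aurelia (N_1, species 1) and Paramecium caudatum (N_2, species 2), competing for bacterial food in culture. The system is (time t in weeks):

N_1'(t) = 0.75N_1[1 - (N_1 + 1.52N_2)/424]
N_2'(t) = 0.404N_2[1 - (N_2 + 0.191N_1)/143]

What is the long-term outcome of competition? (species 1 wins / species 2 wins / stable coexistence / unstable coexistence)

Compare the nullcline intercepts: K1/α12 = 424/1.52 = 279 > K2 = 143; K2/α21 = 143/0.191 = 749 > K1 = 424.
Since both inequalities hold, each species can invade when rare, so the interior equilibrium is stable.

stable coexistence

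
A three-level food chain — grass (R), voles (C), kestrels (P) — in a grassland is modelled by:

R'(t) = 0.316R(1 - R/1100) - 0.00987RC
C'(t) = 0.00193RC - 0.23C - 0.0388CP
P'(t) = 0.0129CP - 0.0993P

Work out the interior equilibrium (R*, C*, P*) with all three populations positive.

From dP/dt = 0: 0.0129C* = 0.0993, so C* = 7.7.
From dR/dt = 0: 0.316(1 - R*/1100) = 0.00987·7.7, giving R* = 1100·(1 - 0.24) = 836.
From dC/dt = 0: 0.00193·836 - 0.23 = 0.0388P*, so P* = 1.38/0.0388 = 35.6.

R* ≈ 836, C* ≈ 7.7, P* ≈ 35.6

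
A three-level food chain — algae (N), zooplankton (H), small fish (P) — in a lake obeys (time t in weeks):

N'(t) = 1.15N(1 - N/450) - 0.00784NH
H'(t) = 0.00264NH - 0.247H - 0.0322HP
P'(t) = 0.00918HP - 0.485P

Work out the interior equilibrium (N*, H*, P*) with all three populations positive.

N* ≈ 288, H* ≈ 52.8, P* ≈ 15.9

From dP/dt = 0: 0.00918H* = 0.485, so H* = 52.8.
From dN/dt = 0: 1.15(1 - N*/450) = 0.00784·52.8, giving N* = 450·(1 - 0.36) = 288.
From dH/dt = 0: 0.00264·288 - 0.247 = 0.0322P*, so P* = 0.513/0.0322 = 15.9.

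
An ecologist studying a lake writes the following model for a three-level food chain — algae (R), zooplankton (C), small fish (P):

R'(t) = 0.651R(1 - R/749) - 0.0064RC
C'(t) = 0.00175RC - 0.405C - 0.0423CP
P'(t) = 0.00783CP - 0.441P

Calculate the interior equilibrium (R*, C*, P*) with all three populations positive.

R* ≈ 334, C* ≈ 56.3, P* ≈ 4.25

From dP/dt = 0: 0.00783C* = 0.441, so C* = 56.3.
From dR/dt = 0: 0.651(1 - R*/749) = 0.0064·56.3, giving R* = 749·(1 - 0.554) = 334.
From dC/dt = 0: 0.00175·334 - 0.405 = 0.0423P*, so P* = 0.18/0.0423 = 4.25.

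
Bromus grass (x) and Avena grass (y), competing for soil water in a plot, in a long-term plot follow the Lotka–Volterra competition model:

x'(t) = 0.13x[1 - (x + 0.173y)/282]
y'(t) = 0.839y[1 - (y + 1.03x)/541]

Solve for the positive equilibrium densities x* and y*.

x* ≈ 229, y* ≈ 305

Setting both brackets to zero gives the nullclines x + 0.173y = 282 and 1.03x + y = 541.
Substituting y = 541 - 1.03x into the first: x(1 - 0.173·1.03) = 282 - 0.173·541.
So x* = 188/0.822 = 229, and then y* = 541 - 1.03·229 = 305.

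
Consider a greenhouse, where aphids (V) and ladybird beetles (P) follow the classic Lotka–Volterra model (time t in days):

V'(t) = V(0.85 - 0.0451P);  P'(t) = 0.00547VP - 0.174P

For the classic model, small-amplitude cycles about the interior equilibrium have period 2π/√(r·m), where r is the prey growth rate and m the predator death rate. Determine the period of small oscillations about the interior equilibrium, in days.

T ≈ 16.3 days

Here r = 0.85 and m = 0.174, so r·m = 0.148.
ω = √0.148 = 0.385 per day, hence T = 2π/ω ≈ 16.3 days.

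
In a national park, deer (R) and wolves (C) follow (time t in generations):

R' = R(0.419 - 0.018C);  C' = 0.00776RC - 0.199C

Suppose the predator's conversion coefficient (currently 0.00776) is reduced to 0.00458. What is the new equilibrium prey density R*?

At the interior fixed point, setting dC/dt = 0 with C > 0 fixes R* = (predator death rate)/(RC coefficient) — independent of the other coefficients.
With the change, R* = 0.199/0.00458 = 43.4; it rises from 25.6.

R* ≈ 43.4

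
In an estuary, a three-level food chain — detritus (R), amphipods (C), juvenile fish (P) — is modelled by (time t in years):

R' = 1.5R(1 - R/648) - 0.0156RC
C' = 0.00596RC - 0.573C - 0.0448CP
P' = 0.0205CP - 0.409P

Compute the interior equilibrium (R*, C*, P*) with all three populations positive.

R* ≈ 514, C* ≈ 20, P* ≈ 55.5

From dP/dt = 0: 0.0205C* = 0.409, so C* = 20.
From dR/dt = 0: 1.5(1 - R*/648) = 0.0156·20, giving R* = 648·(1 - 0.207) = 514.
From dC/dt = 0: 0.00596·514 - 0.573 = 0.0448P*, so P* = 2.49/0.0448 = 55.5.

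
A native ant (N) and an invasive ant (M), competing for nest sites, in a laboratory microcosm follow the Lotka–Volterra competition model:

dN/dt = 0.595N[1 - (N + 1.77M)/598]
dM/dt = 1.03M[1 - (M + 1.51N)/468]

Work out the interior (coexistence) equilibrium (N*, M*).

Setting both brackets to zero gives the nullclines N + 1.77M = 598 and 1.51N + M = 468.
Substituting M = 468 - 1.51N into the first: N(1 - 1.77·1.51) = 598 - 1.77·468.
So N* = -230/-1.67 = 138, and then M* = 468 - 1.51·138 = 260.

N* ≈ 138, M* ≈ 260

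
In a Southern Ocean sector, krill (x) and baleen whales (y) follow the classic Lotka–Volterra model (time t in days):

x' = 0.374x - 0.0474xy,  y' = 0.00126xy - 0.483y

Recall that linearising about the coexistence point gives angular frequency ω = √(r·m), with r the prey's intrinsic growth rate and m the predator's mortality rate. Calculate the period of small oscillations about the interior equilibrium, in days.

T ≈ 14.8 days

Here r = 0.374 and m = 0.483, so r·m = 0.181.
ω = √0.181 = 0.425 per day, hence T = 2π/ω ≈ 14.8 days.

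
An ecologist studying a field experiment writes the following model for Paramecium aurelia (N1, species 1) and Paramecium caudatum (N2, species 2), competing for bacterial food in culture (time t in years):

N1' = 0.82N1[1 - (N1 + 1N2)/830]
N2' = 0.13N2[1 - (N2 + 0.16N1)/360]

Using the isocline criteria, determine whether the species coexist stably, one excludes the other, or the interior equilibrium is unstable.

Compare the nullcline intercepts: K1/α12 = 830/1 = 830 > K2 = 360; K2/α21 = 360/0.16 = 2250 > K1 = 830.
Since both inequalities hold, each species can invade when rare, so the interior equilibrium is stable.

stable coexistence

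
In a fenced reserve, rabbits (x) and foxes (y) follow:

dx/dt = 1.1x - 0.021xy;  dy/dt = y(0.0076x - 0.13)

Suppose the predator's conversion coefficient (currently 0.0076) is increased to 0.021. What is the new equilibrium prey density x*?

x* ≈ 6.19

At the interior fixed point, setting dy/dt = 0 with y > 0 fixes x* = (predator death rate)/(xy coefficient) — independent of the other coefficients.
With the change, x* = 0.13/0.021 = 6.19; it falls from 17.1.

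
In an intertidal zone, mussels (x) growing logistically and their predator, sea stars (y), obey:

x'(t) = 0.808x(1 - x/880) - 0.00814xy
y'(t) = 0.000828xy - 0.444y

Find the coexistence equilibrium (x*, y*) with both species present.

From dy/dt = 0 with y > 0: 0.000828x* = 0.444, so x* = 536.
Substitute into dx/dt = 0: 0.808(1 - 536/880) = 0.00814y*.
The bracket is 0.391, giving y* = 0.316/0.00814 = 38.8.

x* ≈ 536, y* ≈ 38.8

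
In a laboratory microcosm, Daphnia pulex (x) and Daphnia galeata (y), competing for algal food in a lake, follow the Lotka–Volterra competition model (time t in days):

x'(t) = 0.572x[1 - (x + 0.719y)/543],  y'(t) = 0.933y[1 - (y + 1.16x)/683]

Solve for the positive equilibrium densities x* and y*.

x* ≈ 313, y* ≈ 320

Setting both brackets to zero gives the nullclines x + 0.719y = 543 and 1.16x + y = 683.
Substituting y = 683 - 1.16x into the first: x(1 - 0.719·1.16) = 543 - 0.719·683.
So x* = 51.9/0.166 = 313, and then y* = 683 - 1.16·313 = 320.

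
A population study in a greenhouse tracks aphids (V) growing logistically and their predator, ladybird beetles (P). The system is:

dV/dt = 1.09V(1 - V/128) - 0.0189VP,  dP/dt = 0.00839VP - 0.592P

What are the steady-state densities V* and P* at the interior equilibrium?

V* ≈ 70.6, P* ≈ 25.9

From dP/dt = 0 with P > 0: 0.00839V* = 0.592, so V* = 70.6.
Substitute into dV/dt = 0: 1.09(1 - 70.6/128) = 0.0189P*.
The bracket is 0.449, giving P* = 0.489/0.0189 = 25.9.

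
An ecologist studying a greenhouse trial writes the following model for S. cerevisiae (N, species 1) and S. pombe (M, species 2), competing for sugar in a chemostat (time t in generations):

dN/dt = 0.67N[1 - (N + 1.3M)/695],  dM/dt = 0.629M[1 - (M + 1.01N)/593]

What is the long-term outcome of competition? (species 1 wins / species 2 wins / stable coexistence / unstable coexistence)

unstable coexistence (outcome depends on initial conditions)

Compare the nullcline intercepts: K1/α12 = 695/1.3 = 535 < K2 = 593; K2/α21 = 593/1.01 = 587 < K1 = 695.
Since both are reversed, neither can invade when rare; the interior point is a saddle.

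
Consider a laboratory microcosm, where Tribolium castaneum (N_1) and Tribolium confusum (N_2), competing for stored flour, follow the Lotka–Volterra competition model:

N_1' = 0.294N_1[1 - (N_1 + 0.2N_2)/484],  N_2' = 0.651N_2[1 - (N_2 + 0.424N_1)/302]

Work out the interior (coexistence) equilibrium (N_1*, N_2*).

Setting both brackets to zero gives the nullclines N_1 + 0.2N_2 = 484 and 0.424N_1 + N_2 = 302.
Substituting N_2 = 302 - 0.424N_1 into the first: N_1(1 - 0.2·0.424) = 484 - 0.2·302.
So N_1* = 424/0.915 = 463, and then N_2* = 302 - 0.424·463 = 106.

N_1* ≈ 463, N_2* ≈ 106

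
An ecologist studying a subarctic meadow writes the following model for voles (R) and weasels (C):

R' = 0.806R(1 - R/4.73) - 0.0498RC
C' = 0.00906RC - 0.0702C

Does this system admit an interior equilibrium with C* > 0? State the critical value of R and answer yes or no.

The predator equation gives dC/dt > 0 only when R > 0.0702/0.00906 = 7.75.
Without the predator, R → K = 4.73. Since 4.73 < 7.75, the predator cannot invade.

Threshold R = 7.75; K < 7.75, so no, the predator goes extinct.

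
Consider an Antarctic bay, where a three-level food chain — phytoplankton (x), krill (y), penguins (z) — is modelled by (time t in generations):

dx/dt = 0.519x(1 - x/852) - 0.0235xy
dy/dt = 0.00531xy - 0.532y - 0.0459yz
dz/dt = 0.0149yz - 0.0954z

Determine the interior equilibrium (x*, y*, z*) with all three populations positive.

From dz/dt = 0: 0.0149y* = 0.0954, so y* = 6.4.
From dx/dt = 0: 0.519(1 - x*/852) = 0.0235·6.4, giving x* = 852·(1 - 0.29) = 605.
From dy/dt = 0: 0.00531·605 - 0.532 = 0.0459z*, so z* = 2.68/0.0459 = 58.4.

x* ≈ 605, y* ≈ 6.4, z* ≈ 58.4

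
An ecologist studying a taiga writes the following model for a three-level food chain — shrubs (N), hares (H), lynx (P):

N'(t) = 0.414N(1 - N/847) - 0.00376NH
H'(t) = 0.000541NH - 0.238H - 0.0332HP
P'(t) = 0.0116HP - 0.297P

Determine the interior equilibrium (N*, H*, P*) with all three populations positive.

From dP/dt = 0: 0.0116H* = 0.297, so H* = 25.6.
From dN/dt = 0: 0.414(1 - N*/847) = 0.00376·25.6, giving N* = 847·(1 - 0.233) = 650.
From dH/dt = 0: 0.000541·650 - 0.238 = 0.0332P*, so P* = 0.114/0.0332 = 3.42.

N* ≈ 650, H* ≈ 25.6, P* ≈ 3.42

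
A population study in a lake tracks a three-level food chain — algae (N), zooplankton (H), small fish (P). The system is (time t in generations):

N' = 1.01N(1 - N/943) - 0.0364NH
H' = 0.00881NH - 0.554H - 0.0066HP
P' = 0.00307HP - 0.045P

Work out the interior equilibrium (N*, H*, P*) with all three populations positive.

N* ≈ 445, H* ≈ 14.7, P* ≈ 510

From dP/dt = 0: 0.00307H* = 0.045, so H* = 14.7.
From dN/dt = 0: 1.01(1 - N*/943) = 0.0364·14.7, giving N* = 943·(1 - 0.528) = 445.
From dH/dt = 0: 0.00881·445 - 0.554 = 0.0066P*, so P* = 3.37/0.0066 = 510.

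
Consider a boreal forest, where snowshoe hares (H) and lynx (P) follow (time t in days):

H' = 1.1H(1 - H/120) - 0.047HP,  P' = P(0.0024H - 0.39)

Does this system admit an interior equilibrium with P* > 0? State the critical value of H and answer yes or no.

The predator equation gives dP/dt > 0 only when H > 0.39/0.0024 = 163.
Without the predator, H → K = 120. Since 120 < 163, the predator cannot invade.

Threshold H = 163; K < 163, so no, the predator goes extinct.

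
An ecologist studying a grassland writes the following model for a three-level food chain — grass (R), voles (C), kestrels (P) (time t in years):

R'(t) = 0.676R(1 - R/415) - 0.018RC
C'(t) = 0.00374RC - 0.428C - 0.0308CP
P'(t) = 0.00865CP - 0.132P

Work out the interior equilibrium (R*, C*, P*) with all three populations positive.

From dP/dt = 0: 0.00865C* = 0.132, so C* = 15.3.
From dR/dt = 0: 0.676(1 - R*/415) = 0.018·15.3, giving R* = 415·(1 - 0.406) = 246.
From dC/dt = 0: 0.00374·246 - 0.428 = 0.0308P*, so P* = 0.493/0.0308 = 16.

R* ≈ 246, C* ≈ 15.3, P* ≈ 16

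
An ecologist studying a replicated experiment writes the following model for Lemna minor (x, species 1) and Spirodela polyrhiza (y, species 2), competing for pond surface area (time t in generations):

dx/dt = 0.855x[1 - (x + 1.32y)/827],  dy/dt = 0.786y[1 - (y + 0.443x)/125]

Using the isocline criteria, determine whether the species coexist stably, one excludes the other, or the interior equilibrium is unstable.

Compare the nullcline intercepts: K1/α12 = 827/1.32 = 627 > K2 = 125; K2/α21 = 125/0.443 = 282 < K1 = 827.
Since the inequalities point opposite ways, species 1 can invade but species 2 cannot.

species 1 excludes species 2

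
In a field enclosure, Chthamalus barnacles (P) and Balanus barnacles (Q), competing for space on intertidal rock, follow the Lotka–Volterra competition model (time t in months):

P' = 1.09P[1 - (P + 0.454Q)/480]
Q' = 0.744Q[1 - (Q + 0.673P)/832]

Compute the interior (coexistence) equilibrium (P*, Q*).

P* ≈ 147, Q* ≈ 733

Setting both brackets to zero gives the nullclines P + 0.454Q = 480 and 0.673P + Q = 832.
Substituting Q = 832 - 0.673P into the first: P(1 - 0.454·0.673) = 480 - 0.454·832.
So P* = 102/0.694 = 147, and then Q* = 832 - 0.673·147 = 733.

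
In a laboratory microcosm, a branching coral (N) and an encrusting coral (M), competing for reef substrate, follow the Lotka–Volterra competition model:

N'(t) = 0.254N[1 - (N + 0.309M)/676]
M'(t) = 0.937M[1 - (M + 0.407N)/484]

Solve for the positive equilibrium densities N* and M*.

N* ≈ 602, M* ≈ 239

Setting both brackets to zero gives the nullclines N + 0.309M = 676 and 0.407N + M = 484.
Substituting M = 484 - 0.407N into the first: N(1 - 0.309·0.407) = 676 - 0.309·484.
So N* = 526/0.874 = 602, and then M* = 484 - 0.407·602 = 239.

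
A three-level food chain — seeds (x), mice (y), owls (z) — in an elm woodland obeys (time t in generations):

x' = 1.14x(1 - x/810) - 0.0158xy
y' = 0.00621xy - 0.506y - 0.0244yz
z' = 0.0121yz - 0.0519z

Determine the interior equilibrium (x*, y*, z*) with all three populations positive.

x* ≈ 762, y* ≈ 4.29, z* ≈ 173

From dz/dt = 0: 0.0121y* = 0.0519, so y* = 4.29.
From dx/dt = 0: 1.14(1 - x*/810) = 0.0158·4.29, giving x* = 810·(1 - 0.0594) = 762.
From dy/dt = 0: 0.00621·762 - 0.506 = 0.0244z*, so z* = 4.23/0.0244 = 173.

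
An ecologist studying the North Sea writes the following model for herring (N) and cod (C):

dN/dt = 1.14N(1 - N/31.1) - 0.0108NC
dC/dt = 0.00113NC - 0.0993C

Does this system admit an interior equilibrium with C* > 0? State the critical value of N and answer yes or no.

The predator equation gives dC/dt > 0 only when N > 0.0993/0.00113 = 87.9.
Without the predator, N → K = 31.1. Since 31.1 < 87.9, the predator cannot invade.

Threshold N = 87.9; K < 87.9, so no, the predator goes extinct.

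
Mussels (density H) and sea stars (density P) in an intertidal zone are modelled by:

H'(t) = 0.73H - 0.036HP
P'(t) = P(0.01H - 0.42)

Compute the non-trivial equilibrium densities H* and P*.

H* ≈ 42, P* ≈ 20.3

Set dP/dt = 0 with P > 0: 0.01H - 0.42 = 0, so H* = 0.42/0.01 = 42.
Set dH/dt = 0 with H > 0: 0.73 - 0.036P = 0, so P* = 0.73/0.036 = 20.3.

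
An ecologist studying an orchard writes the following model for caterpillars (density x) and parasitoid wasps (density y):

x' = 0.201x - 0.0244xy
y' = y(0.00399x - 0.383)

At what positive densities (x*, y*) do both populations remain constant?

Set dy/dt = 0 with y > 0: 0.00399x - 0.383 = 0, so x* = 0.383/0.00399 = 96.
Set dx/dt = 0 with x > 0: 0.201 - 0.0244y = 0, so y* = 0.201/0.0244 = 8.24.

x* ≈ 96, y* ≈ 8.24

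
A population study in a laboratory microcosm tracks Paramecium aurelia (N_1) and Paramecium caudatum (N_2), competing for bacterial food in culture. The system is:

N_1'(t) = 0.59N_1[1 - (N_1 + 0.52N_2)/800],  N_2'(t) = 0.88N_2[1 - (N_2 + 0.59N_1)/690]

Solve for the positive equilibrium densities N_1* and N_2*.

N_1* ≈ 636, N_2* ≈ 314

Setting both brackets to zero gives the nullclines N_1 + 0.52N_2 = 800 and 0.59N_1 + N_2 = 690.
Substituting N_2 = 690 - 0.59N_1 into the first: N_1(1 - 0.52·0.59) = 800 - 0.52·690.
So N_1* = 441/0.693 = 636, and then N_2* = 690 - 0.59·636 = 314.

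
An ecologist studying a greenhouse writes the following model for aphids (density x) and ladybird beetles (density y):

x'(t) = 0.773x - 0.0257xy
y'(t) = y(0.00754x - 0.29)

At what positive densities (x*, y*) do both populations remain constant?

Set dy/dt = 0 with y > 0: 0.00754x - 0.29 = 0, so x* = 0.29/0.00754 = 38.5.
Set dx/dt = 0 with x > 0: 0.773 - 0.0257y = 0, so y* = 0.773/0.0257 = 30.1.

x* ≈ 38.5, y* ≈ 30.1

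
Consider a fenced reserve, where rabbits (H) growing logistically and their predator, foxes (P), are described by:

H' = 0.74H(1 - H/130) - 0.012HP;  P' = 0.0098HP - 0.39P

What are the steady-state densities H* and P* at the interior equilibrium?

From dP/dt = 0 with P > 0: 0.0098H* = 0.39, so H* = 39.8.
Substitute into dH/dt = 0: 0.74(1 - 39.8/130) = 0.012P*.
The bracket is 0.694, giving P* = 0.513/0.012 = 42.8.

H* ≈ 39.8, P* ≈ 42.8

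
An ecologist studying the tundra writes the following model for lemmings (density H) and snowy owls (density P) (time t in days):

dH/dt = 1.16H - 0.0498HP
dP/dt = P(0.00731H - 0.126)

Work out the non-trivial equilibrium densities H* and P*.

H* ≈ 17.2, P* ≈ 23.3

Set dP/dt = 0 with P > 0: 0.00731H - 0.126 = 0, so H* = 0.126/0.00731 = 17.2.
Set dH/dt = 0 with H > 0: 1.16 - 0.0498P = 0, so P* = 1.16/0.0498 = 23.3.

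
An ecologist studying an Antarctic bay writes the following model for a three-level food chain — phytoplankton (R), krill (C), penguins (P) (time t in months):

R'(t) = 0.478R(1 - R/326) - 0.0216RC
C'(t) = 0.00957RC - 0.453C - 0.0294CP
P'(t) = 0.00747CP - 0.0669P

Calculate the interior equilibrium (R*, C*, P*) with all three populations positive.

From dP/dt = 0: 0.00747C* = 0.0669, so C* = 8.96.
From dR/dt = 0: 0.478(1 - R*/326) = 0.0216·8.96, giving R* = 326·(1 - 0.405) = 194.
From dC/dt = 0: 0.00957·194 - 0.453 = 0.0294P*, so P* = 1.4/0.0294 = 47.8.

R* ≈ 194, C* ≈ 8.96, P* ≈ 47.8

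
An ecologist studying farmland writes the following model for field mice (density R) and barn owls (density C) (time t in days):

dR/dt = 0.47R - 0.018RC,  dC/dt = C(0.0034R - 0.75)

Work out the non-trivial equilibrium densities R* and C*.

R* ≈ 221, C* ≈ 26.1

Set dC/dt = 0 with C > 0: 0.0034R - 0.75 = 0, so R* = 0.75/0.0034 = 221.
Set dR/dt = 0 with R > 0: 0.47 - 0.018C = 0, so C* = 0.47/0.018 = 26.1.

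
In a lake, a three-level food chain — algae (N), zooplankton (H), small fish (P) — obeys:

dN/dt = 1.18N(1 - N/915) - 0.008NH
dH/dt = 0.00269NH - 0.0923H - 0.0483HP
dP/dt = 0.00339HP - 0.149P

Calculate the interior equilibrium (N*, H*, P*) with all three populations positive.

From dP/dt = 0: 0.00339H* = 0.149, so H* = 44.
From dN/dt = 0: 1.18(1 - N*/915) = 0.008·44, giving N* = 915·(1 - 0.298) = 642.
From dH/dt = 0: 0.00269·642 - 0.0923 = 0.0483P*, so P* = 1.64/0.0483 = 33.9.

N* ≈ 642, H* ≈ 44, P* ≈ 33.9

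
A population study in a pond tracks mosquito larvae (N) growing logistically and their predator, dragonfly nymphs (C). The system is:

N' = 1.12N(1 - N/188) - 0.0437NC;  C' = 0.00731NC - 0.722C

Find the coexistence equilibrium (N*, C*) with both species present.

N* ≈ 98.8, C* ≈ 12.2

From dC/dt = 0 with C > 0: 0.00731N* = 0.722, so N* = 98.8.
Substitute into dN/dt = 0: 1.12(1 - 98.8/188) = 0.0437C*.
The bracket is 0.475, giving C* = 0.532/0.0437 = 12.2.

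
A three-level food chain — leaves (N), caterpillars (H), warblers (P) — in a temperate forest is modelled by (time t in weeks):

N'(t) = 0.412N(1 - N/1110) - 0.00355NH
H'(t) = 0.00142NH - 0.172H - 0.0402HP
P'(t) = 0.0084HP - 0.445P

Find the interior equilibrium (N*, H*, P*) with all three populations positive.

From dP/dt = 0: 0.0084H* = 0.445, so H* = 53.
From dN/dt = 0: 0.412(1 - N*/1110) = 0.00355·53, giving N* = 1110·(1 - 0.456) = 603.
From dH/dt = 0: 0.00142·603 - 0.172 = 0.0402P*, so P* = 0.685/0.0402 = 17.

N* ≈ 603, H* ≈ 53, P* ≈ 17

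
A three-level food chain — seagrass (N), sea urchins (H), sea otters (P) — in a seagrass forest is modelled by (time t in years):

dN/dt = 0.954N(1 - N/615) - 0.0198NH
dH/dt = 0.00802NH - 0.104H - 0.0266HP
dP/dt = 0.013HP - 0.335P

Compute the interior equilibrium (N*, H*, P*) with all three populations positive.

N* ≈ 286, H* ≈ 25.8, P* ≈ 82.3

From dP/dt = 0: 0.013H* = 0.335, so H* = 25.8.
From dN/dt = 0: 0.954(1 - N*/615) = 0.0198·25.8, giving N* = 615·(1 - 0.535) = 286.
From dH/dt = 0: 0.00802·286 - 0.104 = 0.0266P*, so P* = 2.19/0.0266 = 82.3.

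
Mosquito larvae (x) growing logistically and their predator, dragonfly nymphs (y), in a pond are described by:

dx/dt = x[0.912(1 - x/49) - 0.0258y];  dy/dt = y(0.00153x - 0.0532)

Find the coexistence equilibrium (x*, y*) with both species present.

x* ≈ 34.8, y* ≈ 10.3

From dy/dt = 0 with y > 0: 0.00153x* = 0.0532, so x* = 34.8.
Substitute into dx/dt = 0: 0.912(1 - 34.8/49) = 0.0258y*.
The bracket is 0.29, giving y* = 0.265/0.0258 = 10.3.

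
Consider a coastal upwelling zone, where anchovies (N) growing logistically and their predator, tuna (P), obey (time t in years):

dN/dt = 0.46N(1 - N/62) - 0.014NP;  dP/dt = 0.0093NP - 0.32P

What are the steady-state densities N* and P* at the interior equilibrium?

From dP/dt = 0 with P > 0: 0.0093N* = 0.32, so N* = 34.4.
Substitute into dN/dt = 0: 0.46(1 - 34.4/62) = 0.014P*.
The bracket is 0.445, giving P* = 0.205/0.014 = 14.6.

N* ≈ 34.4, P* ≈ 14.6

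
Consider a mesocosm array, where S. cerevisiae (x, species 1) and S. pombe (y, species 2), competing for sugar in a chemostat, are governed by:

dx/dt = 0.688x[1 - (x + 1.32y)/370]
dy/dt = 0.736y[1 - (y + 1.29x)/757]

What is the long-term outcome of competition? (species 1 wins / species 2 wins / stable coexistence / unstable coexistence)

Compare the nullcline intercepts: K1/α12 = 370/1.32 = 280 < K2 = 757; K2/α21 = 757/1.29 = 587 > K1 = 370.
Since the inequalities point opposite ways, species 2 can invade but species 1 cannot.

species 2 excludes species 1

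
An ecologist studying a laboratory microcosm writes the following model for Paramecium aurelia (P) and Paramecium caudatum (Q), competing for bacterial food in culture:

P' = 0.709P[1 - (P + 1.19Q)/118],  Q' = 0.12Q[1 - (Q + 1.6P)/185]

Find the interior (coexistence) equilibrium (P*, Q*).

P* ≈ 113, Q* ≈ 4.2

Setting both brackets to zero gives the nullclines P + 1.19Q = 118 and 1.6P + Q = 185.
Substituting Q = 185 - 1.6P into the first: P(1 - 1.19·1.6) = 118 - 1.19·185.
So P* = -102/-0.904 = 113, and then Q* = 185 - 1.6·113 = 4.2.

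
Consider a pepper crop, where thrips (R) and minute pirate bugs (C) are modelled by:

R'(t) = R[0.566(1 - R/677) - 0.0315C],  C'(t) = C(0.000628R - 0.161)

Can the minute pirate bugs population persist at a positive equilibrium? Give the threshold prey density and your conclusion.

The predator equation gives dC/dt > 0 only when R > 0.161/0.000628 = 256.
Without the predator, R → K = 677. Since 677 > 256, the predator can invade and persist.

Threshold R = 256; K > 256, so yes, the predator persists.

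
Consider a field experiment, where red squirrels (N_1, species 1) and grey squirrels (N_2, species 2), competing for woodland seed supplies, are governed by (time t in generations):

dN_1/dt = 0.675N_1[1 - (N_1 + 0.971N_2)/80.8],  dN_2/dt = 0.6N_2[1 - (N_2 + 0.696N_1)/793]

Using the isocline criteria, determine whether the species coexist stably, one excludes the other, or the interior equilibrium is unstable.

species 2 excludes species 1

Compare the nullcline intercepts: K1/α12 = 80.8/0.971 = 83.2 < K2 = 793; K2/α21 = 793/0.696 = 1140 > K1 = 80.8.
Since the inequalities point opposite ways, species 2 can invade but species 1 cannot.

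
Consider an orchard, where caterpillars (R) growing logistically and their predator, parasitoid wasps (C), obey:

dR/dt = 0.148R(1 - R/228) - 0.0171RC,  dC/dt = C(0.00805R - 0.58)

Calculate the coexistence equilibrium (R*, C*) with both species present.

From dC/dt = 0 with C > 0: 0.00805R* = 0.58, so R* = 72.
Substitute into dR/dt = 0: 0.148(1 - 72/228) = 0.0171C*.
The bracket is 0.684, giving C* = 0.101/0.0171 = 5.92.

R* ≈ 72, C* ≈ 5.92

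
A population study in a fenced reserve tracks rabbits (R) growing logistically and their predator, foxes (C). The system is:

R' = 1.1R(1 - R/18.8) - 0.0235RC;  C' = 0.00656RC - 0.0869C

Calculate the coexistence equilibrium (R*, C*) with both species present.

From dC/dt = 0 with C > 0: 0.00656R* = 0.0869, so R* = 13.2.
Substitute into dR/dt = 0: 1.1(1 - 13.2/18.8) = 0.0235C*.
The bracket is 0.295, giving C* = 0.325/0.0235 = 13.8.

R* ≈ 13.2, C* ≈ 13.8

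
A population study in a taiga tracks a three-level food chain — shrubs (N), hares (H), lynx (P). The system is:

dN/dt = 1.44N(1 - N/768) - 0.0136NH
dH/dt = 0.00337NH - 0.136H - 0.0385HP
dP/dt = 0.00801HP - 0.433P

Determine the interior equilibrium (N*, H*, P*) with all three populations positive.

From dP/dt = 0: 0.00801H* = 0.433, so H* = 54.1.
From dN/dt = 0: 1.44(1 - N*/768) = 0.0136·54.1, giving N* = 768·(1 - 0.511) = 376.
From dH/dt = 0: 0.00337·376 - 0.136 = 0.0385P*, so P* = 1.13/0.0385 = 29.4.

N* ≈ 376, H* ≈ 54.1, P* ≈ 29.4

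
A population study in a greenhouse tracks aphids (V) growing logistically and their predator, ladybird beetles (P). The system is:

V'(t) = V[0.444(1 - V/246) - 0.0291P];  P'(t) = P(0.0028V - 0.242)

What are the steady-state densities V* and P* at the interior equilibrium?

From dP/dt = 0 with P > 0: 0.0028V* = 0.242, so V* = 86.4.
Substitute into dV/dt = 0: 0.444(1 - 86.4/246) = 0.0291P*.
The bracket is 0.649, giving P* = 0.288/0.0291 = 9.9.

V* ≈ 86.4, P* ≈ 9.9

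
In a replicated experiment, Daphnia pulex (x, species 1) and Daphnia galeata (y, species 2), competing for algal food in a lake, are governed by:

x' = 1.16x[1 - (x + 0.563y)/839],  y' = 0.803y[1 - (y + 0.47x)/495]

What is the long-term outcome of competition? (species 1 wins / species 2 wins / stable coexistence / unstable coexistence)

stable coexistence

Compare the nullcline intercepts: K1/α12 = 839/0.563 = 1490 > K2 = 495; K2/α21 = 495/0.47 = 1050 > K1 = 839.
Since both inequalities hold, each species can invade when rare, so the interior equilibrium is stable.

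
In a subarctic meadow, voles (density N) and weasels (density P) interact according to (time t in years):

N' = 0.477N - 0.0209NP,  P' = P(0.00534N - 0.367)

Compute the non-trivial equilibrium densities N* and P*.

N* ≈ 68.7, P* ≈ 22.8

Set dP/dt = 0 with P > 0: 0.00534N - 0.367 = 0, so N* = 0.367/0.00534 = 68.7.
Set dN/dt = 0 with N > 0: 0.477 - 0.0209P = 0, so P* = 0.477/0.0209 = 22.8.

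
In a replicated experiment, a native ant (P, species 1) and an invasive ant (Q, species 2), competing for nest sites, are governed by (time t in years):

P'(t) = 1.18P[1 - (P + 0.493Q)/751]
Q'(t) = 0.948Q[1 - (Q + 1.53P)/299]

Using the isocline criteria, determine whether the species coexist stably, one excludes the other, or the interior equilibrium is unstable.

Compare the nullcline intercepts: K1/α12 = 751/0.493 = 1520 > K2 = 299; K2/α21 = 299/1.53 = 195 < K1 = 751.
Since the inequalities point opposite ways, species 1 can invade but species 2 cannot.

species 1 excludes species 2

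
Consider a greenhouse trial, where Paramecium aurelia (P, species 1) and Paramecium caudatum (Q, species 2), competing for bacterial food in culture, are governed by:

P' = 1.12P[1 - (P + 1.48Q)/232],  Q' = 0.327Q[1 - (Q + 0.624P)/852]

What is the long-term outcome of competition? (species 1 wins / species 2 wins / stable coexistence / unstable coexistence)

species 2 excludes species 1

Compare the nullcline intercepts: K1/α12 = 232/1.48 = 157 < K2 = 852; K2/α21 = 852/0.624 = 1370 > K1 = 232.
Since the inequalities point opposite ways, species 2 can invade but species 1 cannot.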